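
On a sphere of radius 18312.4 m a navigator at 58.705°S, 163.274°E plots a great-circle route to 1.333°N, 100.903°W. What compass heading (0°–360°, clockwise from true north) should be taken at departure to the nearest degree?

94°

With φ₁ = -1.0246, φ₂ = 0.0233, Δλ = 1.6724 rad, the forward-azimuth formula gives
θ = atan2( sin Δλ cos φ₂ , cos φ₁ sin φ₂ − sin φ₁ cos φ₂ cos Δλ ) = atan2(0.9946, -0.0746) = 94.29°.
So the initial bearing is 94°.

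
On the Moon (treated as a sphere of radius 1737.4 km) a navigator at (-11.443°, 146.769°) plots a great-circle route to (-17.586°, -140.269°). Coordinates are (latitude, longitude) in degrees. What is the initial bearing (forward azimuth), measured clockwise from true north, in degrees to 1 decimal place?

With φ₁ = -0.1997, φ₂ = -0.3069, Δλ = 1.2734 rad, the forward-azimuth formula gives
θ = atan2( sin Δλ cos φ₂ , cos φ₁ sin φ₂ − sin φ₁ cos φ₂ cos Δλ ) = atan2(0.9114, -0.2407) = 104.79°.
So the initial bearing is 104.8°.

104.8°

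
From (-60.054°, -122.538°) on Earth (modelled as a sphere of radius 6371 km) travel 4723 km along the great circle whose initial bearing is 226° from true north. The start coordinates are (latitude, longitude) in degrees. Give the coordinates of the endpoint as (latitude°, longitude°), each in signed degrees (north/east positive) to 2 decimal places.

-60.84°, 142.96°

Angular distance δ = d/R = 4723/6371 = 0.74133 rad; initial bearing θ = 3.9444 rad.
sin φ₂ = sin φ₁ cos δ + cos φ₁ sin δ cos θ = (-0.8665)(0.7376) + (0.4992)(0.6753)(-0.6947) = -0.8733, so φ₂ = -60.84°.
Δλ = atan2(sin θ sin δ cos φ₁, cos δ − sin φ₁ sin φ₂) = atan2(-0.2425, -0.0191) = -94.505°.
λ₂ = -122.538° − 94.505° = -217.04° → 142.96° after wrapping to (−180°, 180°].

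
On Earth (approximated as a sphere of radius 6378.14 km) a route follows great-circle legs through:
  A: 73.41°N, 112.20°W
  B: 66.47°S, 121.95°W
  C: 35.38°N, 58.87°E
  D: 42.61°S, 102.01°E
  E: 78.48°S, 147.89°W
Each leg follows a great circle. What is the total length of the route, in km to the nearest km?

Leg A→B: central angle 2.4439 rad, distance 15587.7 km.
Leg B→C: central angle 2.5989 rad, distance 16576.2 km.
Leg C→D: central angle 1.5249 rad, distance 9726.1 km.
Leg D→E: central angle 0.9111 rad, distance 5811.3 km.
Total: 15587.7 + 16576.2 + 9726.1 + 5811.3 ≈ 47701 km.

47701 km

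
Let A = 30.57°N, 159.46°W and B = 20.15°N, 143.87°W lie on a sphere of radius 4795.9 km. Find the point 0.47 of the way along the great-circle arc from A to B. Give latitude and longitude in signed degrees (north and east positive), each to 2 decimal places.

The central angle between A and B is δ = 0.3053 rad.
With f = 0.47, the slerp weights are sin((1−f)δ)/sin δ = 0.5360 and sin(fδ)/sin δ = 0.4757.
Weighted sum of the unit vectors: (0.5360)·(-0.8063,-0.3021,0.5086) + (0.4757)·(-0.7582,-0.5535,0.3445) = (-0.7929, -0.4253, 0.4365).
Converting back: φ = atan2(z, √(x²+y²)) = 25.88°, λ = atan2(y, x) = -151.79°.

25.88°, -151.79°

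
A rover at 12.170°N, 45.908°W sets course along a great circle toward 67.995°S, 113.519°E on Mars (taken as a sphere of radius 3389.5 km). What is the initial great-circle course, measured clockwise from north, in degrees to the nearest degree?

With φ₁ = 0.2124, φ₂ = -1.1867, Δλ = 2.7825 rad, the forward-azimuth formula gives
θ = atan2( sin Δλ cos φ₂ , cos φ₁ sin φ₂ − sin φ₁ cos φ₂ cos Δλ ) = atan2(0.1317, -0.8324) = 171.01°.
So the initial bearing is 171°.

171°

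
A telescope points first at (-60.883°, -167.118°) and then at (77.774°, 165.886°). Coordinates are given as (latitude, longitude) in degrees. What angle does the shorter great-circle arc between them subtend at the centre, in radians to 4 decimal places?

2.4372 rad

With latitudes φ₁ = -60.883°, φ₂ = 77.774° and longitude difference Δλ = -26.996°:
cos c = sin φ₁ sin φ₂ + cos φ₁ cos φ₂ cos Δλ = (-0.8736)(0.9773) + (0.4866)(0.2118)(0.8910) = -0.76200,
so c = arccos(-0.76200) = 2.43719 rad.
So the angular separation is 2.4372 rad.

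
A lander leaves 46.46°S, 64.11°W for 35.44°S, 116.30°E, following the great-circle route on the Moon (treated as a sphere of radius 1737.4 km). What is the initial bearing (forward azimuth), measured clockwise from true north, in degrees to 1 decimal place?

With φ₁ = -0.8109, φ₂ = -0.6185, Δλ = -3.1344 rad, the forward-azimuth formula gives
θ = atan2( sin Δλ cos φ₂ , cos φ₁ sin φ₂ − sin φ₁ cos φ₂ cos Δλ ) = atan2(-0.0058, -0.9900) = -179.66°.
Adding 360° brings this into [0°, 360°): 180.3°.

180.3°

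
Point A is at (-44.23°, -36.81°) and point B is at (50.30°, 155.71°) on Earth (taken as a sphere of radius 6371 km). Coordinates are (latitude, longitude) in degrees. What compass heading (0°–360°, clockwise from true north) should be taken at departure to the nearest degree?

With φ₁ = -0.7720, φ₂ = 0.8779, Δλ = -2.9231 rad, the forward-azimuth formula gives
θ = atan2( sin Δλ cos φ₂ , cos φ₁ sin φ₂ − sin φ₁ cos φ₂ cos Δλ ) = atan2(-0.1385, 0.1163) = -49.96°.
Adding 360° brings this into [0°, 360°): 310°.

310°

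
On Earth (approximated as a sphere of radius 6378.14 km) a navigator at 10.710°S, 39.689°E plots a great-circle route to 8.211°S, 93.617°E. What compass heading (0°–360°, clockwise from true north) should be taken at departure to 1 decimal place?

Δλ = 53.928° = 0.9412 rad.
y = sin Δλ · cos φ₂ = (0.8083)(0.9897) = 0.8000
x = cos φ₁ sin φ₂ − sin φ₁ cos φ₂ cos Δλ = (0.9826)(-0.1428) − (-0.1858)(0.9897)(0.5888) = -0.0320
θ = atan2(y, x) = 92.29°, so the bearing is 92.3°.

92.3°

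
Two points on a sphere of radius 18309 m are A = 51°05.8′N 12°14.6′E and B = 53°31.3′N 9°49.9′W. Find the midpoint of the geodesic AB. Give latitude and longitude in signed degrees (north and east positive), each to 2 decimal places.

The central angle between A and B is δ = 0.2383 rad.
With f = 0.5, the slerp weights are sin((1−f)δ)/sin δ = 0.5036 and sin(fδ)/sin δ = 0.5036.
Weighted sum of the unit vectors: (0.5036)·(0.6137,0.1332,0.7782) + (0.5036)·(0.5858,-0.1015,0.8041) = (0.6040, 0.0159, 0.7968).
Converting back: φ = atan2(z, √(x²+y²)) = 52.83°, λ = atan2(y, x) = 1.51°.

52.83°, 1.51°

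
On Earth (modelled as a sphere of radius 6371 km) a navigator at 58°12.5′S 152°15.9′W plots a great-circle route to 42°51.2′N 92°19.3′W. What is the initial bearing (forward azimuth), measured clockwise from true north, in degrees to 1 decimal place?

43.4°

With φ₁ = -1.0159, φ₂ = 0.7479, Δλ = 1.0462 rad, the forward-azimuth formula gives
θ = atan2( sin Δλ cos φ₂ , cos φ₁ sin φ₂ − sin φ₁ cos φ₂ cos Δλ ) = atan2(0.6345, 0.6704) = 43.42°.
So the initial bearing is 43.4°.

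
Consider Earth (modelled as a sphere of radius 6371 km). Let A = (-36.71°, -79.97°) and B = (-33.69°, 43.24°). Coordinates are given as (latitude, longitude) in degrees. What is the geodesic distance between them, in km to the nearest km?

With latitudes φ₁ = -36.710°, φ₂ = -33.690° and longitude difference Δλ = 123.210°:
cos c = sin φ₁ sin φ₂ + cos φ₁ cos φ₂ cos Δλ = (-0.5978)(-0.5547) + (0.8017)(0.8321)(-0.5477) = -0.03376,
so c = arccos(-0.03376) = 1.60456 rad.
Distance = R·c = 6371 × 1.6046 ≈ 10223 km.

10223 km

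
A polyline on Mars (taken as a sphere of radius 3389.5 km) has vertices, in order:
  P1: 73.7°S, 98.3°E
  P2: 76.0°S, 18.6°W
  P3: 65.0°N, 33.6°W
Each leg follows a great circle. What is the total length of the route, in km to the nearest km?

Leg P1→P2: central angle 0.4497 rad, distance 1524.3 km.
Leg P2→P3: central angle 2.4665 rad, distance 8360.1 km.
Total: 1524.3 + 8360.1 ≈ 9884 km.

9884 km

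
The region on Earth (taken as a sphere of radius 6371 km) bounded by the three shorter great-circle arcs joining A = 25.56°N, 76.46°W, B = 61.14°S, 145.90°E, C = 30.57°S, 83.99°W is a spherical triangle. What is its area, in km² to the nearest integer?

15376090 km²

Side lengths (central angles): a = 1.3922, b = 0.9877, c = 2.3457 rad; semiperimeter s = 2.3628.
By l'Huilier's theorem, tan(E/4) = √[tan(s/2) tan((s−a)/2) tan((s−b)/2) tan((s−c)/2)], giving spherical excess E = 0.3788 rad.
Area = E·R² = 0.3788 × (6371)² ≈ 15376090 km².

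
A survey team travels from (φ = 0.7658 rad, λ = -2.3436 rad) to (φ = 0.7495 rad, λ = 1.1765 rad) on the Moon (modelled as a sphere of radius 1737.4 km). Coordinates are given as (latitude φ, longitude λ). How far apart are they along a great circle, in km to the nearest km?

2761 km

Let φ₁ = 0.7658 rad, φ₂ = 0.7495 rad, and Δλ = -2.7631 rad.
cos c = sin φ₁ sin φ₂ + cos φ₁ cos φ₂ cos Δλ = (0.6931)(0.6813) + (0.7208)(0.7320)(-0.9292) = -0.01812,
so c = arccos(-0.01812) = 1.58892 rad.
Distance = R·c = 1737.4 × 1.5889 ≈ 2761 km.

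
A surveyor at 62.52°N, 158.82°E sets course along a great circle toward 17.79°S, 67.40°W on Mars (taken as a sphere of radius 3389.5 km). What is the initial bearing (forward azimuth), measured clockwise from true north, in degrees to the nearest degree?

Δλ = 133.780° = 2.3349 rad.
y = sin Δλ · cos φ₂ = (0.7220)(0.9522) = 0.6875
x = cos φ₁ sin φ₂ − sin φ₁ cos φ₂ cos Δλ = (0.4614)(-0.3055) − (0.8872)(0.9522)(-0.6919) = 0.4435
θ = atan2(y, x) = 57.17°, so the bearing is 57°.

57°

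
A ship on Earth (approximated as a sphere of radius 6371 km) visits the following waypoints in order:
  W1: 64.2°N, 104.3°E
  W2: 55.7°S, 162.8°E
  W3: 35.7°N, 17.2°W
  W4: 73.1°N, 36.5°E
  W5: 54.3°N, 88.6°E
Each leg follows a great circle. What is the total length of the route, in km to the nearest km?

40245 km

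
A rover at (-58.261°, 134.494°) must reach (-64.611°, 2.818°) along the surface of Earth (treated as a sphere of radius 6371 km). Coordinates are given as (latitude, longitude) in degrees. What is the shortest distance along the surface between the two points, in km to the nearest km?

5760 km

With latitudes φ₁ = -58.261°, φ₂ = -64.611° and longitude difference Δλ = -131.676°:
cos c = sin φ₁ sin φ₂ + cos φ₁ cos φ₂ cos Δλ = (-0.8505)(-0.9034) + (0.5261)(0.4288)(-0.6649) = 0.61834,
so c = arccos(0.61834) = 0.90416 rad.
Distance = R·c = 6371 × 0.9042 ≈ 5760 km.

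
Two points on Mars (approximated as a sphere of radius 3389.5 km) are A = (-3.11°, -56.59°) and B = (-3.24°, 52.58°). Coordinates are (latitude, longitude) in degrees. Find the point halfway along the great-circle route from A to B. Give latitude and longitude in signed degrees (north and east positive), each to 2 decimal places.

Central angle δ = 1.9011 rad. Interpolating on the sphere with fraction f = 0.5:
P = [sin((1−f)δ)·A + sin(fδ)·B] / sin δ = 0.8602·A + 0.8602·B in Cartesian coordinates,
giving P = (0.9948, -0.0349, -0.0953), i.e. latitude -5.47°, longitude -2.01°.

-5.47°, -2.01°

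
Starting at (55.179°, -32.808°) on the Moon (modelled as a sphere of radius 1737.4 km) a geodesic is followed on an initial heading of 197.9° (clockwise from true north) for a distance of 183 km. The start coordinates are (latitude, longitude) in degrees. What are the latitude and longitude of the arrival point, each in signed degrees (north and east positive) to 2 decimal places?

Angular distance δ = d/R = 183/1737.4 = 0.10533 rad; initial bearing θ = 3.4540 rad.
sin φ₂ = sin φ₁ cos δ + cos φ₁ sin δ cos θ = (0.8209)(0.9945) + (0.5710)(0.1051)(-0.9516) = 0.7593, so φ₂ = 49.40°.
Δλ = atan2(sin θ sin δ cos φ₁, cos δ − sin φ₁ sin φ₂) = atan2(-0.0185, 0.3711) = -2.846°.
λ₂ = -32.808° − 2.846° = -35.65°.

49.40°, -35.65°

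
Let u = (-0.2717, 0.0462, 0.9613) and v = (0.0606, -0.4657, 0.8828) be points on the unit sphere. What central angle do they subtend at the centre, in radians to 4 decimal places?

u·v = 0.8107; |u| = 1.0000, |v| = 0.9999.
cos θ = (u·v)/(|u||v|) = 0.8107, so θ = 0.6255 rad.

0.6255 rad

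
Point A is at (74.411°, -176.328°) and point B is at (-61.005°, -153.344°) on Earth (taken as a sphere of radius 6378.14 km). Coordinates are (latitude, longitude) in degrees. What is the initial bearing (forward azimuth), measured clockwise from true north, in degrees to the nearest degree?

With φ₁ = 1.2987, φ₂ = -1.0647, Δλ = 0.4011 rad, the forward-azimuth formula gives
θ = atan2( sin Δλ cos φ₂ , cos φ₁ sin φ₂ − sin φ₁ cos φ₂ cos Δλ ) = atan2(0.1893, -0.6649) = 164.11°.
So the initial bearing is 164°.

164°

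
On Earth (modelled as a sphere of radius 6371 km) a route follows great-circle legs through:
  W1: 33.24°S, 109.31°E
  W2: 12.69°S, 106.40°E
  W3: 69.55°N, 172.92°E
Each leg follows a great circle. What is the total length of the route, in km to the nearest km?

Leg W1→W2: central angle 0.3617 rad, distance 2304.1 km.
Leg W2→W3: central angle 1.6409 rad, distance 10454.0 km.
Total: 2304.1 + 10454.0 ≈ 12758 km.

12758 km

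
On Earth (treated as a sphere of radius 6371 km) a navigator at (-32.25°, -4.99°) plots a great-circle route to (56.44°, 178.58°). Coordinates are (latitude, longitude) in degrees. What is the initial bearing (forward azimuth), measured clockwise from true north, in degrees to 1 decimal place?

Δλ = -176.430° = -3.0793 rad.
y = sin Δλ · cos φ₂ = (-0.0623)(0.5528) = -0.0344
x = cos φ₁ sin φ₂ − sin φ₁ cos φ₂ cos Δλ = (0.8457)(0.8333) − (-0.5336)(0.5528)(-0.9981) = 0.4103
θ = atan2(y, x) = -4.80°; adding 360° gives 355.2°.

355.2°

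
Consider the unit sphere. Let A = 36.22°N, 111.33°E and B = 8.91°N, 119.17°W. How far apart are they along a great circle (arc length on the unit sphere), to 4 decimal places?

In radians: φ₁ = 0.6322, φ₂ = 0.1555, Δλ = 129.500° = 2.2602 rad.
cos c = sin φ₁ sin φ₂ + cos φ₁ cos φ₂ cos Δλ = (0.5909)(0.1549) + (0.8068)(0.9879)(-0.6361) = -0.41545,
so c = arccos(-0.41545) = 1.99923 rad.
On the unit sphere the arc length equals the central angle: 1.9992.

1.9992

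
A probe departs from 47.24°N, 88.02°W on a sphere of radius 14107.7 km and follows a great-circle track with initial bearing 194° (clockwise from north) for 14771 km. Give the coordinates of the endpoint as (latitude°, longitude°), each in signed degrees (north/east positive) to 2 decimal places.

Angular distance δ = d/R = 14771/14107.7 = 1.04702 rad; initial bearing θ = 3.3859 rad.
sin φ₂ = sin φ₁ cos δ + cos φ₁ sin δ cos θ = (0.7342)(0.5002) + (0.6789)(0.8659)(-0.9703) = -0.2032, so φ₂ = -11.73°.
Δλ = atan2(sin θ sin δ cos φ₁, cos δ − sin φ₁ sin φ₂) = atan2(-0.1422, 0.6494) = -12.354°.
λ₂ = -88.020° − 12.354° = -100.37°.

-11.73°, -100.37°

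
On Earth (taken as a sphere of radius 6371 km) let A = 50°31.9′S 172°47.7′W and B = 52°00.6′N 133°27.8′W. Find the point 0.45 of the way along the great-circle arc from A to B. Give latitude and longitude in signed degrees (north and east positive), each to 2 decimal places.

-4.42°, -154.86°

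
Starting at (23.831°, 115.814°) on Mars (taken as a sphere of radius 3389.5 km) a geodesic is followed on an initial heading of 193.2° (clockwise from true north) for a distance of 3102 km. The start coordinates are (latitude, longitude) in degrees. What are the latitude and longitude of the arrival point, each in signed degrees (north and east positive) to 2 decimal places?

-27.36°, 104.05°

Angular distance δ = d/R = 3102/3389.5 = 0.91518 rad; initial bearing θ = 3.3720 rad.
sin φ₂ = sin φ₁ cos δ + cos φ₁ sin δ cos θ = (0.4040)(0.6096) + (0.9147)(0.7927)(-0.9736) = -0.4596, so φ₂ = -27.36°.
Δλ = atan2(sin θ sin δ cos φ₁, cos δ − sin φ₁ sin φ₂) = atan2(-0.1656, 0.7953) = -11.760°.
λ₂ = 115.814° − 11.760° = 104.05°.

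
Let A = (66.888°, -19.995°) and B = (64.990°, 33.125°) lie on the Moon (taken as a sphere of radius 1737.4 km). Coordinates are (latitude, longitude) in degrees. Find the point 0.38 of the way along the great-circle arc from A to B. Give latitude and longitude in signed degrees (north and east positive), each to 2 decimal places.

68.34°, 0.80°

The central angle between A and B is δ = 0.3679 rad.
With f = 0.38, the slerp weights are sin((1−f)δ)/sin δ = 0.6287 and sin(fδ)/sin δ = 0.3874.
Weighted sum of the unit vectors: (0.6287)·(0.3689,-0.1342,0.9197) + (0.3874)·(0.3541,0.2310,0.9062) = (0.3691, 0.0051, 0.9294).
Converting back: φ = atan2(z, √(x²+y²)) = 68.34°, λ = atan2(y, x) = 0.80°.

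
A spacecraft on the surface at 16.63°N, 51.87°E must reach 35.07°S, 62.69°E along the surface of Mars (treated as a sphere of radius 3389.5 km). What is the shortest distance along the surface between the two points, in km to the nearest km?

3118 km

With latitudes φ₁ = 16.630°, φ₂ = -35.070° and longitude difference Δλ = 10.820°:
cos c = sin φ₁ sin φ₂ + cos φ₁ cos φ₂ cos Δλ = (0.2862)(-0.5746) + (0.9582)(0.8185)(0.9822) = 0.60584,
so c = arccos(0.60584) = 0.91998 rad.
Distance = R·c = 3389.5 × 0.9200 ≈ 3118 km.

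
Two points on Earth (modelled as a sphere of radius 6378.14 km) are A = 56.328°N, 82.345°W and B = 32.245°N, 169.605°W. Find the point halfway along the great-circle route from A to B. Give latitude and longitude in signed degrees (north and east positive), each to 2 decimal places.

52.89°, -137.19°

The central angle between A and B is δ = 1.0855 rad.
With f = 0.5, the slerp weights are sin((1−f)δ)/sin δ = 0.5839 and sin(fδ)/sin δ = 0.5839.
Weighted sum of the unit vectors: (0.5839)·(0.0739,-0.5495,0.8322) + (0.5839)·(-0.8319,-0.1526,0.5335) = (-0.4426, -0.4100, 0.7975).
Converting back: φ = atan2(z, √(x²+y²)) = 52.89°, λ = atan2(y, x) = -137.19°.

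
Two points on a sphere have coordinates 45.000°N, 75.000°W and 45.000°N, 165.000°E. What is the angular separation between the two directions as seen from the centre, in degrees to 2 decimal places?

Let φ₁ = 0.7854 rad, φ₂ = 0.7854 rad, and Δλ = -2.0944 rad.
Haversine: a = sin²(Δφ/2) + cos φ₁ cos φ₂ sin²(Δλ/2) = 0.0000 + (0.7071)(0.7071)(0.7500) = 0.37500.
Central angle c = 2·arcsin(√a) = 1.31812 rad.
So the angular separation is 75.52°.

75.52°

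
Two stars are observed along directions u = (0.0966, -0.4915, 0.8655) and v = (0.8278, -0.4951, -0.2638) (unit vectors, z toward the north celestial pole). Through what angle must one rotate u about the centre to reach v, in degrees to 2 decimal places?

84.55°

u·v = 0.0950; |u| = 1.0000, |v| = 1.0000.
cos θ = (u·v)/(|u||v|) = 0.0950, so θ = 84.55°.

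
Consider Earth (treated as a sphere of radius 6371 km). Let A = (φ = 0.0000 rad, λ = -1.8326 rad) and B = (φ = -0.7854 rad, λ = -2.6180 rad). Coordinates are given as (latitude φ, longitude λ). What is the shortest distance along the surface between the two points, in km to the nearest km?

Let φ₁ = 0.0000 rad, φ₂ = -0.7854 rad, and Δλ = -0.7854 rad.
cos c = sin φ₁ sin φ₂ + cos φ₁ cos φ₂ cos Δλ = (0.0000)(-0.7071) + (1.0000)(0.7071)(0.7071) = 0.50000,
so c = arccos(0.50000) = 1.04720 rad.
Distance = R·c = 6371 × 1.0472 ≈ 6672 km.

6672 km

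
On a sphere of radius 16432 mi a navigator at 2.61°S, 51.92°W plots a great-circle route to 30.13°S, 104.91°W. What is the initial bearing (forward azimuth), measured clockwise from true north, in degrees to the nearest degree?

235°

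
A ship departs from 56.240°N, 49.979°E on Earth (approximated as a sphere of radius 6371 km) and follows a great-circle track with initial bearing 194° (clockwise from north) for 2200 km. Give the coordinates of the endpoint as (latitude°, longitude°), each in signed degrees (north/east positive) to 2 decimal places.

36.85°, 44.11°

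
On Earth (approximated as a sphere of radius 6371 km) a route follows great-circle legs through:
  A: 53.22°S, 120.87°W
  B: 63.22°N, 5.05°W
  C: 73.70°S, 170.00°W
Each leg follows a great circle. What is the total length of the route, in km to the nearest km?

Leg A→B: central angle 2.5545 rad, distance 16274.5 km.
Leg B→C: central angle 2.9362 rad, distance 18706.5 km.
Total: 16274.5 + 18706.5 ≈ 34981 km.

34981 km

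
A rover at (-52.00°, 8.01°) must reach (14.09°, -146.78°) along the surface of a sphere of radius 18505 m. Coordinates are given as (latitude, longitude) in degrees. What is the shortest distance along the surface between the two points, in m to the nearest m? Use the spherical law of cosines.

44268 m

In radians: φ₁ = -0.9076, φ₂ = 0.2459, Δλ = -154.790° = -2.7016 rad.
cos c = sin φ₁ sin φ₂ + cos φ₁ cos φ₂ cos Δλ = (-0.7880)(0.2434) + (0.6157)(0.9699)(-0.9048) = -0.73210,
so c = arccos(-0.73210) = 2.39220 rad.
Distance = R·c = 18505 × 2.3922 ≈ 44268 m.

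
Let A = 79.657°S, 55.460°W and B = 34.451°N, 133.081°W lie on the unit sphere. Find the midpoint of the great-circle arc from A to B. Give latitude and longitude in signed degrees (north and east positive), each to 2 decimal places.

The central angle between A and B is δ = 2.1232 rad.
With f = 0.5, the slerp weights are sin((1−f)δ)/sin δ = 1.0257 and sin(fδ)/sin δ = 1.0257.
Weighted sum of the unit vectors: (1.0257)·(0.1018,-0.1479,-0.9838) + (1.0257)·(-0.5632,-0.6023,0.5657) = (-0.4733, -0.7695, -0.4288).
Converting back: φ = atan2(z, √(x²+y²)) = -25.39°, λ = atan2(y, x) = -121.60°.

-25.39°, -121.60°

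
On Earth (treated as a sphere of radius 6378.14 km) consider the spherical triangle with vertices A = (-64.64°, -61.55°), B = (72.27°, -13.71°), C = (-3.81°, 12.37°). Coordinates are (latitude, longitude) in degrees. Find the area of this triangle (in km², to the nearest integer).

56981344 km²

Side lengths (central angles): a = 1.3596, b = 1.3914, c = 2.4546 rad; semiperimeter s = 2.6028.
By l'Huilier's theorem, tan(E/4) = √[tan(s/2) tan((s−a)/2) tan((s−b)/2) tan((s−c)/2)], giving spherical excess E = 1.4007 rad.
Area = E·R² = 1.4007 × (6378.14)² ≈ 56981344 km².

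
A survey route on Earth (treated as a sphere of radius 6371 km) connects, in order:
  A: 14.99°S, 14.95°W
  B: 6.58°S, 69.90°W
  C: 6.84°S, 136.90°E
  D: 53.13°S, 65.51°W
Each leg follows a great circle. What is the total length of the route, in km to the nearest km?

35769 km

Leg A→B: central angle 0.9512 rad, distance 6059.9 km.
Leg B→C: central angle 2.6194 rad, distance 16688.5 km.
Leg C→D: central angle 2.0437 rad, distance 13020.3 km.
Total: 6059.9 + 16688.5 + 13020.3 ≈ 35769 km.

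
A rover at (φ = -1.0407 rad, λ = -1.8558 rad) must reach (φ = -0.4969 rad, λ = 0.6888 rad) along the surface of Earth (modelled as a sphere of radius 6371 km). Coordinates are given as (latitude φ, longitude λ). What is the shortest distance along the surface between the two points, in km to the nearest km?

9729 km

Let φ₁ = -1.0407 rad, φ₂ = -0.4969 rad, and Δλ = 2.5446 rad.
cos c = sin φ₁ sin φ₂ + cos φ₁ cos φ₂ cos Δλ = (-0.8628)(-0.4767) + (0.5056)(0.8791)(-0.8270) = 0.04369,
so c = arccos(0.04369) = 1.52709 rad.
Distance = R·c = 6371 × 1.5271 ≈ 9729 km.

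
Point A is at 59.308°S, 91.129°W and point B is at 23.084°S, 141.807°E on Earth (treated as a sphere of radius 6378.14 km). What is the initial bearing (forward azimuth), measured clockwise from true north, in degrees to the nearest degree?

227°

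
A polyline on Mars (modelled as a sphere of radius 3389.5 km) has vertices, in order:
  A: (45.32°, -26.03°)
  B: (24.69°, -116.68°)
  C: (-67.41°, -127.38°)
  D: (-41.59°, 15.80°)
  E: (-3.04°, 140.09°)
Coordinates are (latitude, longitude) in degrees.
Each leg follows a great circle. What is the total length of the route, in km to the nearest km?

Leg A→B: central angle 1.2768 rad, distance 4327.8 km.
Leg B→C: central angle 1.6135 rad, distance 5469.0 km.
Leg C→D: central angle 1.1779 rad, distance 3992.4 km.
Leg D→E: central angle 1.9666 rad, distance 6665.8 km.
Total: 4327.8 + 5469.0 + 3992.4 + 6665.8 ≈ 20455 km.

20455 km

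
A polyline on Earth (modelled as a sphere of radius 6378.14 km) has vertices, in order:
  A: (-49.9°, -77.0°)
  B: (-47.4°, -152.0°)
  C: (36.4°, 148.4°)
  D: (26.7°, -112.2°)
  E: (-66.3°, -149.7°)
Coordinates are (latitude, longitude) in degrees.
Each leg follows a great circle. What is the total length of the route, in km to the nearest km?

Leg A→B: central angle 0.8286 rad, distance 5285.0 km.
Leg B→C: central angle 1.7326 rad, distance 11050.9 km.
Leg C→D: central angle 1.4210 rad, distance 9063.6 km.
Leg D→E: central angle 1.6977 rad, distance 10828.0 km.
Total: 5285.0 + 11050.9 + 9063.6 + 10828.0 ≈ 36228 km.

36228 km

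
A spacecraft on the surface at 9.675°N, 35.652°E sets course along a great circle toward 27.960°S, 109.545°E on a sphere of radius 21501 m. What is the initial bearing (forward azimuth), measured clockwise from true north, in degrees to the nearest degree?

With φ₁ = 0.1689, φ₂ = -0.4880, Δλ = 1.2897 rad, the forward-azimuth formula gives
θ = atan2( sin Δλ cos φ₂ , cos φ₁ sin φ₂ − sin φ₁ cos φ₂ cos Δλ ) = atan2(0.8486, -0.5034) = 120.68°.
So the initial bearing is 121°.

121°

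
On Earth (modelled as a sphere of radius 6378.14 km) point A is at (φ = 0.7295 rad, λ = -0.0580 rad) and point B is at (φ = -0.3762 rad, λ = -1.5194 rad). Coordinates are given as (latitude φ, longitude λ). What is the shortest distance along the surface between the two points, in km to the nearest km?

With latitudes φ₁ = 41.797°, φ₂ = -21.555° and longitude difference Δλ = -83.732°:
cos c = sin φ₁ sin φ₂ + cos φ₁ cos φ₂ cos Δλ = (0.6665)(-0.3674) + (0.7455)(0.9301)(0.1092) = -0.16916,
so c = arccos(-0.16916) = 1.74078 rad.
Distance = R·c = 6378.14 × 1.7408 ≈ 11103 km.

11103 km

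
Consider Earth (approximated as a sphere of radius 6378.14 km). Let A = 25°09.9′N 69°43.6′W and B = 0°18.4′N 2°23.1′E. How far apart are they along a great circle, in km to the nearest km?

8207 km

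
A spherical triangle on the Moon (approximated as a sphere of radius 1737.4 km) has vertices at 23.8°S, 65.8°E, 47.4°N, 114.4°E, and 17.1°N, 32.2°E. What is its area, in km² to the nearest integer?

2143850 km²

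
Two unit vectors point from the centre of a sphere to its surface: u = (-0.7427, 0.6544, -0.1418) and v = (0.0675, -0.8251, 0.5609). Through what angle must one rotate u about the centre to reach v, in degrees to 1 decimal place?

132.0°

u·v = -0.6696; |u| = 1.0000, |v| = 1.0000.
cos θ = (u·v)/(|u||v|) = -0.6696, so θ = 132.0°.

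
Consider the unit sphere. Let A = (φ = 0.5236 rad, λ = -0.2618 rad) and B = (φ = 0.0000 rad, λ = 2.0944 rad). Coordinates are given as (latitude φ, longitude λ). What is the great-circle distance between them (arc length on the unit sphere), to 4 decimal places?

2.2299

With latitudes φ₁ = 30.000°, φ₂ = 0.000° and longitude difference Δλ = 135.000°:
cos c = sin φ₁ sin φ₂ + cos φ₁ cos φ₂ cos Δλ = (0.5000)(0.0000) + (0.8660)(1.0000)(-0.7071) = -0.61238,
so c = arccos(-0.61238) = 2.22986 rad.
On the unit sphere the arc length equals the central angle: 2.2299.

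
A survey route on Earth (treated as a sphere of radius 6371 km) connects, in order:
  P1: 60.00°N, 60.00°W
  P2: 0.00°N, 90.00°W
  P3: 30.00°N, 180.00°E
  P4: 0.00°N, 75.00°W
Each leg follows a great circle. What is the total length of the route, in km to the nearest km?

Leg P1→P2: central angle 1.1230 rad, distance 7154.4 km.
Leg P2→P3: central angle 1.5708 rad, distance 10007.5 km.
Leg P3→P4: central angle 1.7969 rad, distance 11447.8 km.
Total: 7154.4 + 10007.5 + 11447.8 ≈ 28610 km.

28610 km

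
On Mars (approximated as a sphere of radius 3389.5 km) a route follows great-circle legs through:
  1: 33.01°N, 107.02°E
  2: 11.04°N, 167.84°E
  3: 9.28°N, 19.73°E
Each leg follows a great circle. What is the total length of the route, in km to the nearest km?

Leg 1→2: central angle 1.0407 rad, distance 3527.5 km.
Leg 2→3: central angle 2.4842 rad, distance 8420.1 km.
Total: 3527.5 + 8420.1 ≈ 11948 km.

11948 km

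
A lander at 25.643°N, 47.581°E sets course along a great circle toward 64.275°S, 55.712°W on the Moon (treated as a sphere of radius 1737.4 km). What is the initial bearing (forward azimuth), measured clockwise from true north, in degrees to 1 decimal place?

208.8°

With φ₁ = 0.4476, φ₂ = -1.1218, Δλ = -1.8028 rad, the forward-azimuth formula gives
θ = atan2( sin Δλ cos φ₂ , cos φ₁ sin φ₂ − sin φ₁ cos φ₂ cos Δλ ) = atan2(-0.4224, -0.7690) = -151.22°.
Adding 360° brings this into [0°, 360°): 208.8°.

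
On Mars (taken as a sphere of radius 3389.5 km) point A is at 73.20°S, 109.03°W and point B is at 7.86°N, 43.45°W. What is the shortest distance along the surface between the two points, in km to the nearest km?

5367 km

With latitudes φ₁ = -73.200°, φ₂ = 7.860° and longitude difference Δλ = 65.580°:
Haversine: a = sin²(Δφ/2) + cos φ₁ cos φ₂ sin²(Δλ/2) = 0.4223 + (0.2890)(0.9906)(0.2933) = 0.50627.
Central angle c = 2·arcsin(√a) = 1.58334 rad.
Distance = R·c = 3389.5 × 1.5833 ≈ 5367 km.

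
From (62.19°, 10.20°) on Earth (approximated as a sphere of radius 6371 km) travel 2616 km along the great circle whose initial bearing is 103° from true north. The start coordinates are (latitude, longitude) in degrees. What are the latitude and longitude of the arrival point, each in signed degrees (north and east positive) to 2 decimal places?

50.27°, 47.68°

Angular distance δ = d/R = 2616/6371 = 0.41061 rad; initial bearing θ = 1.7977 rad.
sin φ₂ = sin φ₁ cos δ + cos φ₁ sin δ cos θ = (0.8845)(0.9169) + (0.4665)(0.3992)(-0.2250) = 0.7691, so φ₂ = 50.27°.
Δλ = atan2(sin θ sin δ cos φ₁, cos δ − sin φ₁ sin φ₂) = atan2(0.1815, 0.2366) = 37.483°.
λ₂ = 10.200° + 37.483° = 47.68°.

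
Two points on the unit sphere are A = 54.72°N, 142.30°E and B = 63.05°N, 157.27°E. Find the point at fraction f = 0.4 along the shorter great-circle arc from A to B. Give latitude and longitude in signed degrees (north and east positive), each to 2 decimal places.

The central angle between A and B is δ = 0.1975 rad.
With f = 0.4, the slerp weights are sin((1−f)δ)/sin δ = 0.6025 and sin(fδ)/sin δ = 0.4022.
Weighted sum of the unit vectors: (0.6025)·(-0.4570,0.3532,0.8163) + (0.4022)·(-0.4180,0.1751,0.8914) = (-0.4435, 0.2832, 0.8504).
Converting back: φ = atan2(z, √(x²+y²)) = 58.25°, λ = atan2(y, x) = 147.43°.

58.25°, 147.43°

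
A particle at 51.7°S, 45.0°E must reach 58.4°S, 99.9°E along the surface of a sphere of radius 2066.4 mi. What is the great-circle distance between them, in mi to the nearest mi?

In radians: φ₁ = -0.9023, φ₂ = -1.0193, Δλ = 54.900° = 0.9582 rad.
cos c = sin φ₁ sin φ₂ + cos φ₁ cos φ₂ cos Δλ = (-0.7848)(-0.8517) + (0.6198)(0.5240)(0.5750) = 0.85515,
so c = arccos(0.85515) = 0.54495 rad.
Distance = R·c = 2066.4 × 0.5450 ≈ 1126 mi.

1126 mi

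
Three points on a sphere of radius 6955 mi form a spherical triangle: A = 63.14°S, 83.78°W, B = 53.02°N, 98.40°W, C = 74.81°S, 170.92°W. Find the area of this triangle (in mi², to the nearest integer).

38878767 mi²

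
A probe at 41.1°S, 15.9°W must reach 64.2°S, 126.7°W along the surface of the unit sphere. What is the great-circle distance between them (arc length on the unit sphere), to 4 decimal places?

1.0754

In radians: φ₁ = -0.7173, φ₂ = -1.1205, Δλ = -110.800° = -1.9338 rad.
cos c = sin φ₁ sin φ₂ + cos φ₁ cos φ₂ cos Δλ = (-0.6574)(-0.9003) + (0.7536)(0.4352)(-0.3551) = 0.47538,
so c = arccos(0.47538) = 1.07540 rad.
On the unit sphere the arc length equals the central angle: 1.0754.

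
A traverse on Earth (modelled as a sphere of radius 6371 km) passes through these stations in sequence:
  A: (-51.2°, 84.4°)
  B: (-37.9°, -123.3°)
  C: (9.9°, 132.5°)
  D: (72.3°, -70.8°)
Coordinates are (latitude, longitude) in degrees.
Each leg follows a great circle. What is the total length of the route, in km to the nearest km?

Leg A→B: central angle 1.5298 rad, distance 9746.5 km.
Leg B→C: central angle 1.8716 rad, distance 11924.0 km.
Leg C→D: central angle 1.6823 rad, distance 10718.0 km.
Total: 9746.5 + 11924.0 + 10718.0 ≈ 32389 km.

32389 km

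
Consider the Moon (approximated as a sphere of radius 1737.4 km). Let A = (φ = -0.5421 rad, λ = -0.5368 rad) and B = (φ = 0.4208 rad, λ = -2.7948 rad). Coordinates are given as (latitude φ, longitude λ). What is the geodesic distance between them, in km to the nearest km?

Let φ₁ = -0.5421 rad, φ₂ = 0.4208 rad, and Δλ = -2.2580 rad.
Haversine: a = sin²(Δφ/2) + cos φ₁ cos φ₂ sin²(Δλ/2) = 0.2144 + (0.8566)(0.9128)(0.8172) = 0.85339.
Central angle c = 2·arcsin(√a) = 2.35572 rad.
Distance = R·c = 1737.4 × 2.3557 ≈ 4093 km.

4093 km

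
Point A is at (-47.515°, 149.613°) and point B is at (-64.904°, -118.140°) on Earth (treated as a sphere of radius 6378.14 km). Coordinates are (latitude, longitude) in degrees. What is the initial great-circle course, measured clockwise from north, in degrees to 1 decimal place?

145.8°

With φ₁ = -0.8293, φ₂ = -1.1328, Δλ = 1.6100 rad, the forward-azimuth formula gives
θ = atan2( sin Δλ cos φ₂ , cos φ₁ sin φ₂ − sin φ₁ cos φ₂ cos Δλ ) = atan2(0.4238, -0.6239) = 145.81°.
So the initial bearing is 145.8°.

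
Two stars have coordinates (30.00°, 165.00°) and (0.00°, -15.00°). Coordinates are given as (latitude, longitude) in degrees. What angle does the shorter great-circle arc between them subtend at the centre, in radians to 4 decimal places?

2.6180 rad

With latitudes φ₁ = 30.000°, φ₂ = 0.000° and longitude difference Δλ = -180.000°:
Haversine: a = sin²(Δφ/2) + cos φ₁ cos φ₂ sin²(Δλ/2) = 0.0670 + (0.8660)(1.0000)(1.0000) = 0.93301.
Central angle c = 2·arcsin(√a) = 2.61799 rad.
So the angular separation is 2.6180 rad.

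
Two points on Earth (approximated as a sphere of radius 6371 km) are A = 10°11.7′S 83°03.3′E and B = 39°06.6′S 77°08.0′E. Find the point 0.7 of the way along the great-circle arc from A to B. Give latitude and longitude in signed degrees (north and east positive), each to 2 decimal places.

-30.46°, 79.24°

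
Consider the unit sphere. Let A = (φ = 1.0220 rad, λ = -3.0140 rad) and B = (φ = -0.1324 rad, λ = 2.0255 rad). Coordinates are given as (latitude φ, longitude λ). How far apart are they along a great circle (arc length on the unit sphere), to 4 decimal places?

1.5173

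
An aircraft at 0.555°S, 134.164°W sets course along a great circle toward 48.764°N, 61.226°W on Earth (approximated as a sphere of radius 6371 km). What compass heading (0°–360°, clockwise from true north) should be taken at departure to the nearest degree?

Δλ = 72.938° = 1.2730 rad.
y = sin Δλ · cos φ₂ = (0.9560)(0.6592) = 0.6302
x = cos φ₁ sin φ₂ − sin φ₁ cos φ₂ cos Δλ = (1.0000)(0.7520) − (-0.0097)(0.6592)(0.2934) = 0.7538
θ = atan2(y, x) = 39.89°, so the bearing is 40°.

40°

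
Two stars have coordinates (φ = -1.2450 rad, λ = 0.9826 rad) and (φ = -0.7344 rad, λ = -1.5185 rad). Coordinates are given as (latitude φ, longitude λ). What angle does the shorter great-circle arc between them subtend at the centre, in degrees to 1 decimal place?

With latitudes φ₁ = -71.333°, φ₂ = -42.078° and longitude difference Δλ = -143.302°:
cos c = sin φ₁ sin φ₂ + cos φ₁ cos φ₂ cos Δλ = (-0.9474)(-0.6701) + (0.3201)(0.7422)(-0.8018) = 0.44441,
so c = arccos(0.44441) = 1.11028 rad.
So the angular separation is 63.6°.

63.6°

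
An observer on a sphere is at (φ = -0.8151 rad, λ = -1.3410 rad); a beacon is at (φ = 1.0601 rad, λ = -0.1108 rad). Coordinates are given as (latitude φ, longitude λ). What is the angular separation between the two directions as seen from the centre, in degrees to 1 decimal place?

With latitudes φ₁ = -46.702°, φ₂ = 60.739° and longitude difference Δλ = 70.485°:
cos c = sin φ₁ sin φ₂ + cos φ₁ cos φ₂ cos Δλ = (-0.7278)(0.8724) + (0.6858)(0.4888)(0.3340) = -0.52296,
so c = arccos(-0.52296) = 2.12111 rad.
So the angular separation is 121.5°.

121.5°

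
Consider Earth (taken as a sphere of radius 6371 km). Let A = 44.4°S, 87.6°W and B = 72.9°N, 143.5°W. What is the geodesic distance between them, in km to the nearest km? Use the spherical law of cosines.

13725 km

In radians: φ₁ = -0.7749, φ₂ = 1.2723, Δλ = -55.900° = -0.9756 rad.
cos c = sin φ₁ sin φ₂ + cos φ₁ cos φ₂ cos Δλ = (-0.6997)(0.9558) + (0.7145)(0.2940)(0.5606) = -0.55095,
so c = arccos(-0.55095) = 2.15430 rad.
Distance = R·c = 6371 × 2.1543 ≈ 13725 km.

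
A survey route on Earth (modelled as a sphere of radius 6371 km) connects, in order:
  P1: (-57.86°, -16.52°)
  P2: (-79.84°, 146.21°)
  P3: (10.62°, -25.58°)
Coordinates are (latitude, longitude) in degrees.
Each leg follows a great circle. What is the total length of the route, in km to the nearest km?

16969 km

Leg P1→P2: central angle 0.7320 rad, distance 4663.4 km.
Leg P2→P3: central angle 1.9316 rad, distance 12306.1 km.
Total: 4663.4 + 12306.1 ≈ 16969 km.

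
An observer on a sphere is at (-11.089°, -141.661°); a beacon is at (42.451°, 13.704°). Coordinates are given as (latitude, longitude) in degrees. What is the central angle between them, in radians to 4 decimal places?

Let φ₁ = -0.1935 rad, φ₂ = 0.7409 rad, and Δλ = 2.7116 rad.
cos c = sin φ₁ sin φ₂ + cos φ₁ cos φ₂ cos Δλ = (-0.1923)(0.6750) + (0.9813)(0.7379)(-0.9090) = -0.78799,
so c = arccos(-0.78799) = 2.47834 rad.
So the angular separation is 2.4783 rad.

2.4783 rad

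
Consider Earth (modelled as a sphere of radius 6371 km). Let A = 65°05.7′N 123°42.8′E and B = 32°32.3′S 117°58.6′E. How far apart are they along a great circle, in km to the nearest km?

10868 km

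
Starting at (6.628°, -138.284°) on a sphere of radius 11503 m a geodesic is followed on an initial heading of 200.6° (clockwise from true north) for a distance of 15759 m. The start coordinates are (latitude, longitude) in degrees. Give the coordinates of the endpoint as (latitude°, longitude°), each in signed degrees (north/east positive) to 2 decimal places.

Angular distance δ = d/R = 15759/11503 = 1.36999 rad; initial bearing θ = 3.5011 rad.
sin φ₂ = sin φ₁ cos δ + cos φ₁ sin δ cos θ = (0.1154)(0.1995) + (0.9933)(0.9799)(-0.9361) = -0.8881, so φ₂ = -62.64°.
Δλ = atan2(sin θ sin δ cos φ₁, cos δ − sin φ₁ sin φ₂) = atan2(-0.3425, 0.3020) = -48.596°.
λ₂ = -138.284° − 48.596° = -186.88° → 173.12° after wrapping to (−180°, 180°].

-62.64°, 173.12°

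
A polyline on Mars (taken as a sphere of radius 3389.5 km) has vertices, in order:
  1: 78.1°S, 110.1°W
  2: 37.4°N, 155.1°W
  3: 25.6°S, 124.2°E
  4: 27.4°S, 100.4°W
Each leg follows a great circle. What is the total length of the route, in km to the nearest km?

Leg 1→2: central angle 2.0697 rad, distance 7015.4 km.
Leg 2→3: central angle 1.7180 rad, distance 5823.1 km.
Leg 3→4: central angle 1.9511 rad, distance 6613.4 km.
Total: 7015.4 + 5823.1 + 6613.4 ≈ 19452 km.

19452 km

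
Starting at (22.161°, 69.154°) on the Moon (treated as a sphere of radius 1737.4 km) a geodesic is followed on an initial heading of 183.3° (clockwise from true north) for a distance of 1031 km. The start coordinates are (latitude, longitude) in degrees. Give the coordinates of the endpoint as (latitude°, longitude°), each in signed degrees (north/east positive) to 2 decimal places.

-11.79°, 67.27°

Angular distance δ = d/R = 1031/1737.4 = 0.59342 rad; initial bearing θ = 3.1992 rad.
sin φ₂ = sin φ₁ cos δ + cos φ₁ sin δ cos θ = (0.3772)(0.8290) + (0.9261)(0.5592)(-0.9983) = -0.2043, so φ₂ = -11.79°.
Δλ = atan2(sin θ sin δ cos φ₁, cos δ − sin φ₁ sin φ₂) = atan2(-0.0298, 0.9061) = -1.884°.
λ₂ = 69.154° − 1.884° = 67.27°.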